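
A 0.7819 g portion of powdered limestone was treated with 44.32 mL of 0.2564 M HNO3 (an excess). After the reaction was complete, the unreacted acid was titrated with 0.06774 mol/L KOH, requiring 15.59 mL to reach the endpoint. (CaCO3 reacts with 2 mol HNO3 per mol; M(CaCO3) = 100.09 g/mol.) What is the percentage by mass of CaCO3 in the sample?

66.0%

Total n(HNO3) added = 0.2564 x 0.04432 = 0.01136 mol.
n(KOH) used = 0.06774 x 0.01559 = 0.001056 mol, which equals the excess n(HNO3).
So n(HNO3) consumed by the sample = 0.01136 - 0.001056 = 0.01031 mol.
n(CaCO3) = 0.01031 / 2 = 0.005154 mol.
mass CaCO3 = 0.005154 x 100.09 = 0.5158 g, so %CaCO3 = 0.5158/0.7819 x 100 = 66.0%.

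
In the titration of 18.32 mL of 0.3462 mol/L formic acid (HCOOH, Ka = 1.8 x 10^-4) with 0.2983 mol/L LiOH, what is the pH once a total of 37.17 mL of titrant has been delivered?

12.93

n(acid) = 0.3462 x 0.01832 = 0.006342 mol; n(LiOH) added = 0.2983 x 0.03717 = 0.01109 mol.
Base is in excess by 0.01109 - 0.006342 = 0.004745 mol in a total volume of 0.05549 L.
[OH^-] = 0.004745/0.05549 = 0.08552 M, so pOH = 1.07 and pH = 14.00 - 1.07 = 12.93.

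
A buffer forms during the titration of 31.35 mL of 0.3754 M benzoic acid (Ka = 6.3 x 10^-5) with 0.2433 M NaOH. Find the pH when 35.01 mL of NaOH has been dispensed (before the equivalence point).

Initial n(C6H5COOH) = 0.3754 x 0.03135 = 0.01177 mol.
n(NaOH) added = 0.2433 x 0.03501 = 0.008518 mol, converting that many moles of C6H5COOH to C6H5COO-.
Remaining n(C6H5COOH) = 0.003251 mol; n(C6H5COO-) = 0.008518 mol.
By Henderson-Hasselbalch, pH = pKa + log([A^-]/[HA]) = 4.20 + log(0.008518/0.003251) = 4.20 + (+0.42) = 4.62.

4.62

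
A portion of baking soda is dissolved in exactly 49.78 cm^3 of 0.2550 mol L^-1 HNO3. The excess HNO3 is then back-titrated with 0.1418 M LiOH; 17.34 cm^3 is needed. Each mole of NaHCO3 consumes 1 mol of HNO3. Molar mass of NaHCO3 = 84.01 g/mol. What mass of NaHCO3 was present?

0.860 g

Total n(HNO3) added = 0.2550 x 0.04978 = 0.01269 mol.
n(LiOH) used = 0.1418 x 0.01734 = 0.002459 mol, which equals the excess n(HNO3).
So n(HNO3) consumed by the sample = 0.01269 - 0.002459 = 0.01024 mol.
n(NaHCO3) = 0.01024 / 1 = 0.01024 mol.
mass = 0.01024 mol x 84.01 g/mol = 0.860 g.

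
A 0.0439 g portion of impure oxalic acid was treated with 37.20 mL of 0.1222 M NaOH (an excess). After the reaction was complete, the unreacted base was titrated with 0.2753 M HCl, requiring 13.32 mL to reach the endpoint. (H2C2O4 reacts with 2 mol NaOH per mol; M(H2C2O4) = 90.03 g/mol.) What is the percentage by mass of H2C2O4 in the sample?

Total n(NaOH) added = 0.1222 x 0.03720 = 0.004546 mol.
n(HCl) used = 0.2753 x 0.01332 = 0.003667 mol, which equals the excess n(NaOH).
So n(NaOH) consumed by the sample = 0.004546 - 0.003667 = 0.0008788 mol.
n(H2C2O4) = 0.0008788 / 2 = 0.0004394 mol.
mass H2C2O4 = 0.0004394 x 90.03 = 0.03956 g, so %H2C2O4 = 0.03956/0.0439 x 100 = 90.1%.

90.1%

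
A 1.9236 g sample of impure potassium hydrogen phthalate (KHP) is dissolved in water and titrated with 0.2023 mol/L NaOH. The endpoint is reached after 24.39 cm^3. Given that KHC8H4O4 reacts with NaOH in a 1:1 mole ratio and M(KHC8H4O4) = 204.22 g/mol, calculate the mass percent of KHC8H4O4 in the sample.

n(NaOH) = 0.2023 x 0.02439 = 0.004934 mol.
n(KHC8H4O4) = 0.004934 / 1 = 0.004934 mol.
mass of KHC8H4O4 = 0.004934 x 204.22 = 1.008 g.
% purity = 1.008 / 1.9236 x 100 = 52.4%.

52.4%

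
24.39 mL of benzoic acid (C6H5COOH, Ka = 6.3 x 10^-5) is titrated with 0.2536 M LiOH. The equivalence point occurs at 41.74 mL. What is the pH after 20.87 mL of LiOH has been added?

4.20

20.87 mL is exactly half the equivalence volume (41.74/2), i.e. the half-equivalence point.
There, n(HA) = n(A^-), so pH = pKa = -log(6.3 x 10^-5) = 4.20.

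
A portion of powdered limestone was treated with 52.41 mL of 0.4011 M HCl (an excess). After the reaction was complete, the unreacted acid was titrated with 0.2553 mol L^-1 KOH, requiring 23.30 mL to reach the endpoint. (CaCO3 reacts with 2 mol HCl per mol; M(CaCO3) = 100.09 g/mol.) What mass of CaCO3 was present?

0.754 g

Total n(HCl) added = 0.4011 x 0.05241 = 0.02102 mol.
n(KOH) used = 0.2553 x 0.02330 = 0.005948 mol, which equals the excess n(HCl).
So n(HCl) consumed by the sample = 0.02102 - 0.005948 = 0.01507 mol.
n(CaCO3) = 0.01507 / 2 = 0.007537 mol.
mass = 0.007537 mol x 100.09 g/mol = 0.754 g.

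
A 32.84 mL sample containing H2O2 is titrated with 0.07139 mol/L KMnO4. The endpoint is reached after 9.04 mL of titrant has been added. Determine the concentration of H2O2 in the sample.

n(KMnO4) = 0.07139 x 0.009040 = 0.0006454 mol.
From the balanced equation, 2 mol KMnO4 reacts with 5 mol H2O2, so n(H2O2) = 0.0006454 x 5/2 = 0.001613 mol.
[H2O2] = 0.001613 / 0.03284 L = 0.0491 M.

0.0491 M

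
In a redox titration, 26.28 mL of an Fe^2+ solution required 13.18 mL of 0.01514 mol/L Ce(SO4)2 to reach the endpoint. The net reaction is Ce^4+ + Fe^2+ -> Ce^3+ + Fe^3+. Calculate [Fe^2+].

0.00759 M

n(Ce(SO4)2) = 0.01514 x 0.01318 = 0.0001995 mol.
From the balanced equation, 1 mol Ce(SO4)2 reacts with 1 mol Fe^2+, so n(Fe^2+) = 0.0001995 x 1/1 = 0.0001995 mol.
[Fe^2+] = 0.0001995 / 0.02628 L = 0.00759 M.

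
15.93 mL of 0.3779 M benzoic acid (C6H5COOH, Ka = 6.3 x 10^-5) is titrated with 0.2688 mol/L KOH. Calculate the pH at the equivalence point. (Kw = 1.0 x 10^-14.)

8.70

n(C6H5COOH) = 0.3779 x 0.01593 = 0.006020 mol; V(KOH) at equivalence = 0.006020/0.2688 = 0.02240 L.
At equivalence all the acid is converted to C6H5COO-; total volume = 0.01593 + 0.02240 = 0.03833 L, so [C6H5COO-] = 0.006020/0.03833 = 0.1571 M.
Kb = Kw/Ka = 1.0e-14 / 6.3 x 10^-5 = 1.59e-10.
[OH^-] = sqrt(Kb x [C6H5COO-]) = sqrt(1.59e-10 x 0.1571) = 4.99e-6 M.
pOH = 5.30, so pH = 14.00 - 5.30 = 8.70.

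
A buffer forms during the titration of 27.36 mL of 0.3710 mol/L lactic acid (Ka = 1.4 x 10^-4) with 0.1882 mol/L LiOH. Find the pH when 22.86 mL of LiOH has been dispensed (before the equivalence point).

Initial n(HC3H5O3) = 0.3710 x 0.02736 = 0.01015 mol.
n(LiOH) added = 0.1882 x 0.02286 = 0.004302 mol, converting that many moles of HC3H5O3 to C3H5O3-.
Remaining n(HC3H5O3) = 0.005848 mol; n(C3H5O3-) = 0.004302 mol.
By Henderson-Hasselbalch, pH = pKa + log([A^-]/[HA]) = 3.85 + log(0.004302/0.005848) = 3.85 + (-0.13) = 3.72.

3.72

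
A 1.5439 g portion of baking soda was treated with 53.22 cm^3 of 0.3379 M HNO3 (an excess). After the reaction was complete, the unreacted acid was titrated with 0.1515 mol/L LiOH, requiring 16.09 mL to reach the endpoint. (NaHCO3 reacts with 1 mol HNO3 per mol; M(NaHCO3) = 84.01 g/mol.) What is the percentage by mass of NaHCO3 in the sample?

84.6%

Total n(HNO3) added = 0.3379 x 0.05322 = 0.01798 mol.
n(LiOH) used = 0.1515 x 0.01609 = 0.002438 mol, which equals the excess n(HNO3).
So n(HNO3) consumed by the sample = 0.01798 - 0.002438 = 0.01555 mol.
n(NaHCO3) = 0.01555 / 1 = 0.01555 mol.
mass NaHCO3 = 0.01555 x 84.01 = 1.306 g, so %NaHCO3 = 1.306/1.5439 x 100 = 84.6%.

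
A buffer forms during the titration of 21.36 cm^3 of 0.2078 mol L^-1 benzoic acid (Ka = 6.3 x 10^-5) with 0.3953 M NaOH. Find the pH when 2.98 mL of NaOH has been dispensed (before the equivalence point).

3.76

Initial n(C6H5COOH) = 0.2078 x 0.02136 = 0.004439 mol.
n(NaOH) added = 0.3953 x 0.002980 = 0.001178 mol, converting that many moles of C6H5COOH to C6H5COO-.
Remaining n(C6H5COOH) = 0.003261 mol; n(C6H5COO-) = 0.001178 mol.
By Henderson-Hasselbalch, pH = pKa + log([A^-]/[HA]) = 4.20 + log(0.001178/0.003261) = 4.20 + (-0.44) = 3.76.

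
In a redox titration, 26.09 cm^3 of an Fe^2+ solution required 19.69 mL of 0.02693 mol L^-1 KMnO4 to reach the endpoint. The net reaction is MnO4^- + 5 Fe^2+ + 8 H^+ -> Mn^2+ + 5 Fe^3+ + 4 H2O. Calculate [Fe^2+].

0.102 M

n(KMnO4) = 0.02693 x 0.01969 = 0.0005303 mol.
From the balanced equation, 1 mol KMnO4 reacts with 5 mol Fe^2+, so n(Fe^2+) = 0.0005303 x 5/1 = 0.002651 mol.
[Fe^2+] = 0.002651 / 0.02609 L = 0.102 M.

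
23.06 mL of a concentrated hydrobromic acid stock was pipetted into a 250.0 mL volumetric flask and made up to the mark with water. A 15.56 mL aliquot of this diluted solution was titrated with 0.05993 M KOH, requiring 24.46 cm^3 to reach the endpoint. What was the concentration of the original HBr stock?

n(KOH) = 0.05993 x 0.02446 = 0.001466 mol.
n(HBr) in the aliquot = 0.001466 mol.
[diluted HBr] = 0.001466 / 0.01556 = 0.09421 M.
Dilution factor = 250.0/23.06 = 10.84, so [stock] = 0.09421 x 10.84 = 1.02 M.

1.02 M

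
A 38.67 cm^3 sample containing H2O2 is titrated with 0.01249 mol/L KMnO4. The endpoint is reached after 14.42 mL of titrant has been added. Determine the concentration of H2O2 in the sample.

n(KMnO4) = 0.01249 x 0.01442 = 0.0001801 mol.
From the balanced equation, 2 mol KMnO4 reacts with 5 mol H2O2, so n(H2O2) = 0.0001801 x 5/2 = 0.0004503 mol.
[H2O2] = 0.0004503 / 0.03867 L = 0.0116 M.

0.0116 M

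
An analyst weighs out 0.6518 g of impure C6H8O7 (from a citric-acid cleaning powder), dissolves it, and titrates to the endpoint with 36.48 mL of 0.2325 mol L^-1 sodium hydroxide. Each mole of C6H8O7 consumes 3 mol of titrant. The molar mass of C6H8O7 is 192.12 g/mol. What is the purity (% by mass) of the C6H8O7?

83.3%

n(NaOH) = 0.2325 x 0.03648 = 0.008482 mol.
n(C6H8O7) = 0.008482 / 3 = 0.002827 mol.
mass of C6H8O7 = 0.002827 x 192.12 = 0.5432 g.
% purity = 0.5432 / 0.6518 x 100 = 83.3%.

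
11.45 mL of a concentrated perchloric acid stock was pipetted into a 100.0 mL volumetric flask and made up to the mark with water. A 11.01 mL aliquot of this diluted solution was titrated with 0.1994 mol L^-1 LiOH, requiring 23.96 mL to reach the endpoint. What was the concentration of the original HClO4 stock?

3.79 M

n(LiOH) = 0.1994 x 0.02396 = 0.004778 mol.
n(HClO4) in the aliquot = 0.004778 mol.
[diluted HClO4] = 0.004778 / 0.01101 = 0.4339 M.
Dilution factor = 100.0/11.45 = 8.734, so [stock] = 0.4339 x 8.734 = 3.79 M.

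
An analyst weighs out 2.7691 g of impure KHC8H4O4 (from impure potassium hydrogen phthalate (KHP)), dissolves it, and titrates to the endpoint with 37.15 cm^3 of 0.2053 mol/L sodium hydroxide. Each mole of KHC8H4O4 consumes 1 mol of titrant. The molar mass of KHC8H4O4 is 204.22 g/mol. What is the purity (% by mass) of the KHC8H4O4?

n(NaOH) = 0.2053 x 0.03715 = 0.007627 mol.
n(KHC8H4O4) = 0.007627 / 1 = 0.007627 mol.
mass of KHC8H4O4 = 0.007627 x 204.22 = 1.558 g.
% purity = 1.558 / 2.7691 x 100 = 56.2%.

56.2%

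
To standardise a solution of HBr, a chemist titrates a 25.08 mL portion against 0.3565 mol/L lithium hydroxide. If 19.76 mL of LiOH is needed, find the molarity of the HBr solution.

0.281 M

n(LiOH) delivered = 0.3565 x 0.01976 = 0.007044 mol.
For a 1:1 reaction, n(HBr) = 0.007044 mol.
[HBr] = 0.007044 mol / 0.02508 L = 0.281 M.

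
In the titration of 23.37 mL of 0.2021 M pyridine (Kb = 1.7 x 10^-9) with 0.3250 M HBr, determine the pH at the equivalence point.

3.07

n(C5H5N) = 0.2021 x 0.02337 = 0.004723 mol; V(HBr) at equivalence = 0.004723/0.3250 = 0.01453 L.
At equivalence the base is fully converted to C5H5NH+; total volume = 0.03790 L, so [C5H5NH+] = 0.004723/0.03790 = 0.1246 M.
Ka(C5H5NH+) = Kw/Kb = 1.0e-14 / 1.7 x 10^-9 = 5.88e-6.
[H^+] = sqrt(Ka x [C5H5NH+]) = sqrt(5.88e-6 x 0.1246) = 0.000856 M.
pH = -log(0.000856) = 3.07.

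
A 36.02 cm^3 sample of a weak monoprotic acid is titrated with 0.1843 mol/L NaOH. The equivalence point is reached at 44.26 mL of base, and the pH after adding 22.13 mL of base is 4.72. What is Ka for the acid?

1.9 x 10^-5

22.13 mL is half of the equivalence volume, so this is the half-equivalence point where [HA] = [A^-].
At half-equivalence pH = pKa, so pKa = 4.72.
Ka = 10^(-4.72) = 1.9 x 10^-5.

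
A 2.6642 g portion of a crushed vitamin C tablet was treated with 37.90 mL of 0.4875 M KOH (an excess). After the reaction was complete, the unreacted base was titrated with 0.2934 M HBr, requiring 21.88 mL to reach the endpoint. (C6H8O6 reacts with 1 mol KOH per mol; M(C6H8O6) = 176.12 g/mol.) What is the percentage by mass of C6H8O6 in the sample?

79.7%

Total n(KOH) added = 0.4875 x 0.03790 = 0.01848 mol.
n(HBr) used = 0.2934 x 0.02188 = 0.006420 mol, which equals the excess n(KOH).
So n(KOH) consumed by the sample = 0.01848 - 0.006420 = 0.01206 mol.
n(C6H8O6) = 0.01206 / 1 = 0.01206 mol.
mass C6H8O6 = 0.01206 x 176.12 = 2.123 g, so %C6H8O6 = 2.123/2.6642 x 100 = 79.7%.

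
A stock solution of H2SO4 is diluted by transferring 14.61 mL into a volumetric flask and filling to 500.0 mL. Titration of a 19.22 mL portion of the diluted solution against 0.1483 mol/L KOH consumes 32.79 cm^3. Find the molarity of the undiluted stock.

4.33 M

n(KOH) = 0.1483 x 0.03279 = 0.004863 mol.
n(H2SO4) in the aliquot = 0.004863 x 1/2 = 0.002431 mol.
[diluted H2SO4] = 0.002431 / 0.01922 = 0.1265 M.
Dilution factor = 500.0/14.61 = 34.22, so [stock] = 0.1265 x 34.22 = 4.33 M.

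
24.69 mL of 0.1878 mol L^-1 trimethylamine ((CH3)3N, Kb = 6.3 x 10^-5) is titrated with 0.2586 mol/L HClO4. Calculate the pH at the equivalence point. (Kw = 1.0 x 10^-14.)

5.38

n((CH3)3N) = 0.1878 x 0.02469 = 0.004637 mol; V(HClO4) at equivalence = 0.004637/0.2586 = 0.01793 L.
At equivalence the base is fully converted to (CH3)3NH+; total volume = 0.04262 L, so [(CH3)3NH+] = 0.004637/0.04262 = 0.1088 M.
Ka((CH3)3NH+) = Kw/Kb = 1.0e-14 / 6.3 x 10^-5 = 1.59e-10.
[H^+] = sqrt(Ka x [(CH3)3NH+]) = sqrt(1.59e-10 x 0.1088) = 4.16e-6 M.
pH = -log(4.16e-6) = 5.38.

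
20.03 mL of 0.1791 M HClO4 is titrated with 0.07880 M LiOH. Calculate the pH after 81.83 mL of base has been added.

12.45

n(acid) = 0.1791 x 0.02003 = 0.003587 mol; n(LiOH) added = 0.07880 x 0.08183 = 0.006448 mol.
Base is in excess by 0.006448 - 0.003587 = 0.002861 mol in a total volume of 0.1019 L.
[OH^-] = 0.002861/0.1019 = 0.02809 M, so pOH = 1.55 and pH = 14.00 - 1.55 = 12.45.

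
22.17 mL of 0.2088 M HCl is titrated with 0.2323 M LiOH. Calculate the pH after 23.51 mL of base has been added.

n(acid) = 0.2088 x 0.02217 = 0.004629 mol; n(LiOH) added = 0.2323 x 0.02351 = 0.005461 mol.
Base is in excess by 0.005461 - 0.004629 = 0.0008323 mol in a total volume of 0.04568 L.
[OH^-] = 0.0008323/0.04568 = 0.01822 M, so pOH = 1.74 and pH = 14.00 - 1.74 = 12.26.

12.26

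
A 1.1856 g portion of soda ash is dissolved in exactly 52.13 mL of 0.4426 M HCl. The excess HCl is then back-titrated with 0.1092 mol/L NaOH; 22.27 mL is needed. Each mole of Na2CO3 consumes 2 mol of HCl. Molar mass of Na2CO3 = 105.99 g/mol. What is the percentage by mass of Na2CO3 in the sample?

92.3%

Total n(HCl) added = 0.4426 x 0.05213 = 0.02307 mol.
n(NaOH) used = 0.1092 x 0.02227 = 0.002432 mol, which equals the excess n(HCl).
So n(HCl) consumed by the sample = 0.02307 - 0.002432 = 0.02064 mol.
n(Na2CO3) = 0.02064 / 2 = 0.01032 mol.
mass Na2CO3 = 0.01032 x 105.99 = 1.094 g, so %Na2CO3 = 1.094/1.1856 x 100 = 92.3%.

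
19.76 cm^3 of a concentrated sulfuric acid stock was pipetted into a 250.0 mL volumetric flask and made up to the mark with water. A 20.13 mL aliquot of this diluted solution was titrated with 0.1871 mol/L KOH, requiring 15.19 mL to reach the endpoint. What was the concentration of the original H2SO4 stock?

n(KOH) = 0.1871 x 0.01519 = 0.002842 mol.
n(H2SO4) in the aliquot = 0.002842 x 1/2 = 0.001421 mol.
[diluted H2SO4] = 0.001421 / 0.02013 = 0.07059 M.
Dilution factor = 250.0/19.76 = 12.65, so [stock] = 0.07059 x 12.65 = 0.893 M.

0.893 M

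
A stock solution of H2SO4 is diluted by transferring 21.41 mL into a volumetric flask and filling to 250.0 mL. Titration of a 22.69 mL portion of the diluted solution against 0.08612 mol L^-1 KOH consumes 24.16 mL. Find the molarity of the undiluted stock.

n(KOH) = 0.08612 x 0.02416 = 0.002081 mol.
n(H2SO4) in the aliquot = 0.002081 x 1/2 = 0.001040 mol.
[diluted H2SO4] = 0.001040 / 0.02269 = 0.04585 M.
Dilution factor = 250.0/21.41 = 11.68, so [stock] = 0.04585 x 11.68 = 0.535 M.

0.535 M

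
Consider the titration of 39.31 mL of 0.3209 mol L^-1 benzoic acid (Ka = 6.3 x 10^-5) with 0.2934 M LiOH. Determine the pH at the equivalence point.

8.69

n(C6H5COOH) = 0.3209 x 0.03931 = 0.01261 mol; V(LiOH) at equivalence = 0.01261/0.2934 = 0.04299 L.
At equivalence all the acid is converted to C6H5COO-; total volume = 0.03931 + 0.04299 = 0.08230 L, so [C6H5COO-] = 0.01261/0.08230 = 0.1533 M.
Kb = Kw/Ka = 1.0e-14 / 6.3 x 10^-5 = 1.59e-10.
[OH^-] = sqrt(Kb x [C6H5COO-]) = sqrt(1.59e-10 x 0.1533) = 4.93e-6 M.
pOH = 5.31, so pH = 14.00 - 5.31 = 8.69.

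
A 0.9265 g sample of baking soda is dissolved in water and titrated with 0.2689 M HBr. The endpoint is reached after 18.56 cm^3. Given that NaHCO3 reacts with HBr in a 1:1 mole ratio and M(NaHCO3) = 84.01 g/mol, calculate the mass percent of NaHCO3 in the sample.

n(HBr) = 0.2689 x 0.01856 = 0.004991 mol.
n(NaHCO3) = 0.004991 / 1 = 0.004991 mol.
mass of NaHCO3 = 0.004991 x 84.01 = 0.4193 g.
% purity = 0.4193 / 0.9265 x 100 = 45.3%.

45.3%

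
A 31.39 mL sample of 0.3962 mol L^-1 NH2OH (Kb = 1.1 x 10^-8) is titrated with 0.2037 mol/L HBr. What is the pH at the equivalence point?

3.46

n(NH2OH) = 0.3962 x 0.03139 = 0.01244 mol; V(HBr) at equivalence = 0.01244/0.2037 = 0.06105 L.
At equivalence the base is fully converted to NH3OH+; total volume = 0.09244 L, so [NH3OH+] = 0.01244/0.09244 = 0.1345 M.
Ka(NH3OH+) = Kw/Kb = 1.0e-14 / 1.1 x 10^-8 = 9.09e-7.
[H^+] = sqrt(Ka x [NH3OH+]) = sqrt(9.09e-7 x 0.1345) = 0.000350 M.
pH = -log(0.000350) = 3.46.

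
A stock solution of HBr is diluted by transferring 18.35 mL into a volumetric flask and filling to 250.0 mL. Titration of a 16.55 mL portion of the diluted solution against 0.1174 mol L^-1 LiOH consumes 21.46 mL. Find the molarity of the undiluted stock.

n(LiOH) = 0.1174 x 0.02146 = 0.002519 mol.
n(HBr) in the aliquot = 0.002519 mol.
[diluted HBr] = 0.002519 / 0.01655 = 0.1522 M.
Dilution factor = 250.0/18.35 = 13.62, so [stock] = 0.1522 x 13.62 = 2.07 M.

2.07 M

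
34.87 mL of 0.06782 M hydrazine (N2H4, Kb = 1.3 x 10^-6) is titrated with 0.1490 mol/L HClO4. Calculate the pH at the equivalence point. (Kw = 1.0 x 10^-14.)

n(N2H4) = 0.06782 x 0.03487 = 0.002365 mol; V(HClO4) at equivalence = 0.002365/0.1490 = 0.01587 L.
At equivalence the base is fully converted to N2H5+; total volume = 0.05074 L, so [N2H5+] = 0.002365/0.05074 = 0.04661 M.
Ka(N2H5+) = Kw/Kb = 1.0e-14 / 1.3 x 10^-6 = 7.69e-9.
[H^+] = sqrt(Ka x [N2H5+]) = sqrt(7.69e-9 x 0.04661) = 1.89e-5 M.
pH = -log(1.89e-5) = 4.72.

4.72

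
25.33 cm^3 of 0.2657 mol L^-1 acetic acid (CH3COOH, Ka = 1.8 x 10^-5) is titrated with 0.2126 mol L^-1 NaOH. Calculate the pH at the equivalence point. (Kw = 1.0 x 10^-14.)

n(CH3COOH) = 0.2657 x 0.02533 = 0.006730 mol; V(NaOH) at equivalence = 0.006730/0.2126 = 0.03166 L.
At equivalence all the acid is converted to CH3COO-; total volume = 0.02533 + 0.03166 = 0.05699 L, so [CH3COO-] = 0.006730/0.05699 = 0.1181 M.
Kb = Kw/Ka = 1.0e-14 / 1.8 x 10^-5 = 5.56e-10.
[OH^-] = sqrt(Kb x [CH3COO-]) = sqrt(5.56e-10 x 0.1181) = 8.10e-6 M.
pOH = 5.09, so pH = 14.00 - 5.09 = 8.91.

8.91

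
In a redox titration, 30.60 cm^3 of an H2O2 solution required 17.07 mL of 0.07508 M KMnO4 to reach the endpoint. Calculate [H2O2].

n(KMnO4) = 0.07508 x 0.01707 = 0.001282 mol.
From the balanced equation, 2 mol KMnO4 reacts with 5 mol H2O2, so n(H2O2) = 0.001282 x 5/2 = 0.003204 mol.
[H2O2] = 0.003204 / 0.03060 L = 0.105 M.

0.105 M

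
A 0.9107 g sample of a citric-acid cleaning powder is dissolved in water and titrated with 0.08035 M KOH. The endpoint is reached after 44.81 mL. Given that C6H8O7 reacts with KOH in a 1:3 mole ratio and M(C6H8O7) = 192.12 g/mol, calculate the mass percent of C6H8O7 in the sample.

25.3%

n(KOH) = 0.08035 x 0.04481 = 0.003600 mol.
n(C6H8O7) = 0.003600 / 3 = 0.001200 mol.
mass of C6H8O7 = 0.001200 x 192.12 = 0.2306 g.
% purity = 0.2306 / 0.9107 x 100 = 25.3%.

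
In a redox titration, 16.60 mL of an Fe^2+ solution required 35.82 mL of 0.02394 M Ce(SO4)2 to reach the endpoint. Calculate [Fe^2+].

0.0517 M

n(Ce(SO4)2) = 0.02394 x 0.03582 = 0.0008575 mol.
From the balanced equation, 1 mol Ce(SO4)2 reacts with 1 mol Fe^2+, so n(Fe^2+) = 0.0008575 x 1/1 = 0.0008575 mol.
[Fe^2+] = 0.0008575 / 0.01660 L = 0.0517 M.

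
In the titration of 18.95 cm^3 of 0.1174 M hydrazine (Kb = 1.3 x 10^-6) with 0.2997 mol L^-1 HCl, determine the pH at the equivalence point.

n(N2H4) = 0.1174 x 0.01895 = 0.002225 mol; V(HCl) at equivalence = 0.002225/0.2997 = 0.007423 L.
At equivalence the base is fully converted to N2H5+; total volume = 0.02637 L, so [N2H5+] = 0.002225/0.02637 = 0.08436 M.
Ka(N2H5+) = Kw/Kb = 1.0e-14 / 1.3 x 10^-6 = 7.69e-9.
[H^+] = sqrt(Ka x [N2H5+]) = sqrt(7.69e-9 x 0.08436) = 2.55e-5 M.
pH = -log(2.55e-5) = 4.59.

4.59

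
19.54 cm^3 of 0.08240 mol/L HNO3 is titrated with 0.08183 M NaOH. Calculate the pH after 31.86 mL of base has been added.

n(acid) = 0.08240 x 0.01954 = 0.001610 mol; n(NaOH) added = 0.08183 x 0.03186 = 0.002607 mol.
Base is in excess by 0.002607 - 0.001610 = 0.0009970 mol in a total volume of 0.05140 L.
[OH^-] = 0.0009970/0.05140 = 0.01940 M, so pOH = 1.71 and pH = 14.00 - 1.71 = 12.29.

12.29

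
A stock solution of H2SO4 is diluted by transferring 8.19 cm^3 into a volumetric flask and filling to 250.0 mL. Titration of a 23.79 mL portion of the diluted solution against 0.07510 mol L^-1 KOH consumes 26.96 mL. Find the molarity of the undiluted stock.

n(KOH) = 0.07510 x 0.02696 = 0.002025 mol.
n(H2SO4) in the aliquot = 0.002025 x 1/2 = 0.001012 mol.
[diluted H2SO4] = 0.001012 / 0.02379 = 0.04255 M.
Dilution factor = 250.0/8.190 = 30.53, so [stock] = 0.04255 x 30.53 = 1.30 M.

1.30 M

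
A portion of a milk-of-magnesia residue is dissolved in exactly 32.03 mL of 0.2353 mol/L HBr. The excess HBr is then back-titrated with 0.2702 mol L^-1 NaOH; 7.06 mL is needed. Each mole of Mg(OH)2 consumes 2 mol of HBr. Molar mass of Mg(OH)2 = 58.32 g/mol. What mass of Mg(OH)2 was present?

0.164 g

Total n(HBr) added = 0.2353 x 0.03203 = 0.007537 mol.
n(NaOH) used = 0.2702 x 0.007060 = 0.001908 mol, which equals the excess n(HBr).
So n(HBr) consumed by the sample = 0.007537 - 0.001908 = 0.005629 mol.
n(Mg(OH)2) = 0.005629 / 2 = 0.002815 mol.
mass = 0.002815 mol x 58.32 g/mol = 0.164 g.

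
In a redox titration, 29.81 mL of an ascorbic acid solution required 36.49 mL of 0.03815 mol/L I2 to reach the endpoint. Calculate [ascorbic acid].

0.0467 M

n(I2) = 0.03815 x 0.03649 = 0.001392 mol.
From the balanced equation, 1 mol I2 reacts with 1 mol ascorbic acid, so n(ascorbic acid) = 0.001392 x 1/1 = 0.001392 mol.
[ascorbic acid] = 0.001392 / 0.02981 L = 0.0467 M.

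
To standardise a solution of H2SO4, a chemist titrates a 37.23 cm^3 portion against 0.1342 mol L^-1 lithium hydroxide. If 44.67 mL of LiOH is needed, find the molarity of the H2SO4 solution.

n(LiOH) delivered = 0.1342 x 0.04467 = 0.005995 mol.
The reaction is 1 H2SO4 + 2 LiOH, so n(H2SO4) = 0.005995 x 1/2 = 0.002997 mol.
[H2SO4] = 0.002997 mol / 0.03723 L = 0.0805 M.

0.0805 M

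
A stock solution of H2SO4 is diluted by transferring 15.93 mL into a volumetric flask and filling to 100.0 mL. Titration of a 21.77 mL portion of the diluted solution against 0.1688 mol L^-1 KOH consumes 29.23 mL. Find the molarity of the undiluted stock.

0.711 M

n(KOH) = 0.1688 x 0.02923 = 0.004934 mol.
n(H2SO4) in the aliquot = 0.004934 x 1/2 = 0.002467 mol.
[diluted H2SO4] = 0.002467 / 0.02177 = 0.1133 M.
Dilution factor = 100.0/15.93 = 6.277, so [stock] = 0.1133 x 6.277 = 0.711 M.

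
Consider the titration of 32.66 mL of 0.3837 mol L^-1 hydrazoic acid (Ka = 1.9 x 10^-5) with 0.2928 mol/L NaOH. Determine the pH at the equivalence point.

8.97

n(HN3) = 0.3837 x 0.03266 = 0.01253 mol; V(NaOH) at equivalence = 0.01253/0.2928 = 0.04280 L.
At equivalence all the acid is converted to N3-; total volume = 0.03266 + 0.04280 = 0.07546 L, so [N3-] = 0.01253/0.07546 = 0.1661 M.
Kb = Kw/Ka = 1.0e-14 / 1.9 x 10^-5 = 5.26e-10.
[OH^-] = sqrt(Kb x [N3-]) = sqrt(5.26e-10 x 0.1661) = 9.35e-6 M.
pOH = 5.03, so pH = 14.00 - 5.03 = 8.97.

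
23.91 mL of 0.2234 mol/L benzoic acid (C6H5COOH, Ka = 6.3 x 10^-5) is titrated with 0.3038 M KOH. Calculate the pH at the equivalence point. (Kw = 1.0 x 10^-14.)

8.66

n(C6H5COOH) = 0.2234 x 0.02391 = 0.005341 mol; V(KOH) at equivalence = 0.005341/0.3038 = 0.01758 L.
At equivalence all the acid is converted to C6H5COO-; total volume = 0.02391 + 0.01758 = 0.04149 L, so [C6H5COO-] = 0.005341/0.04149 = 0.1287 M.
Kb = Kw/Ka = 1.0e-14 / 6.3 x 10^-5 = 1.59e-10.
[OH^-] = sqrt(Kb x [C6H5COO-]) = sqrt(1.59e-10 x 0.1287) = 4.52e-6 M.
pOH = 5.34, so pH = 14.00 - 5.34 = 8.66.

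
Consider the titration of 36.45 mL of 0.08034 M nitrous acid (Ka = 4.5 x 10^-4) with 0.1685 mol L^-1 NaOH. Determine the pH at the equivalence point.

n(HNO2) = 0.08034 x 0.03645 = 0.002928 mol; V(NaOH) at equivalence = 0.002928/0.1685 = 0.01738 L.
At equivalence all the acid is converted to NO2-; total volume = 0.03645 + 0.01738 = 0.05383 L, so [NO2-] = 0.002928/0.05383 = 0.05440 M.
Kb = Kw/Ka = 1.0e-14 / 4.5 x 10^-4 = 2.22e-11.
[OH^-] = sqrt(Kb x [NO2-]) = sqrt(2.22e-11 x 0.05440) = 1.10e-6 M.
pOH = 5.96, so pH = 14.00 - 5.96 = 8.04.

8.04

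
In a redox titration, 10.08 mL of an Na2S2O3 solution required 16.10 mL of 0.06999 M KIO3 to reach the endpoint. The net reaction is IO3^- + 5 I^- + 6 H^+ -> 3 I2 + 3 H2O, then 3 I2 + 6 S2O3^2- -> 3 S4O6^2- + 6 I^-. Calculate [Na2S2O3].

n(KIO3) = 0.06999 x 0.01610 = 0.001127 mol.
From the balanced equation, 1 mol KIO3 reacts with 6 mol Na2S2O3, so n(Na2S2O3) = 0.001127 x 6/1 = 0.006761 mol.
[Na2S2O3] = 0.006761 / 0.01008 L = 0.671 M.

0.671 M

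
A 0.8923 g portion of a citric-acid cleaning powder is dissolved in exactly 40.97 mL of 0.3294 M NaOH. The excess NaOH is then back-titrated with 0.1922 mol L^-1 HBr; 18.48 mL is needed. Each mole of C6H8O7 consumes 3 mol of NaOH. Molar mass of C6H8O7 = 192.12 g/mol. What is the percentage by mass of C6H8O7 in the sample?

71.4%

Total n(NaOH) added = 0.3294 x 0.04097 = 0.01350 mol.
n(HBr) used = 0.1922 x 0.01848 = 0.003552 mol, which equals the excess n(NaOH).
So n(NaOH) consumed by the sample = 0.01350 - 0.003552 = 0.009944 mol.
n(C6H8O7) = 0.009944 / 3 = 0.003315 mol.
mass C6H8O7 = 0.003315 x 192.12 = 0.6368 g, so %C6H8O7 = 0.6368/0.8923 x 100 = 71.4%.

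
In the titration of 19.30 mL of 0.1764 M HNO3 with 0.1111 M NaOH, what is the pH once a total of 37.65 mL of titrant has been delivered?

n(acid) = 0.1764 x 0.01930 = 0.003405 mol; n(NaOH) added = 0.1111 x 0.03765 = 0.004183 mol.
Base is in excess by 0.004183 - 0.003405 = 0.0007784 mol in a total volume of 0.05695 L.
[OH^-] = 0.0007784/0.05695 = 0.01367 M, so pOH = 1.86 and pH = 14.00 - 1.86 = 12.14.

12.14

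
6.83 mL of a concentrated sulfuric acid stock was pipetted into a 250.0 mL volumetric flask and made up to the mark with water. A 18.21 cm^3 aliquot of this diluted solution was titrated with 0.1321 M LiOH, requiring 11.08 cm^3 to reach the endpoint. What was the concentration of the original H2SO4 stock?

1.47 M

n(LiOH) = 0.1321 x 0.01108 = 0.001464 mol.
n(H2SO4) in the aliquot = 0.001464 x 1/2 = 0.0007318 mol.
[diluted H2SO4] = 0.0007318 / 0.01821 = 0.04019 M.
Dilution factor = 250.0/6.830 = 36.60, so [stock] = 0.04019 x 36.60 = 1.47 M.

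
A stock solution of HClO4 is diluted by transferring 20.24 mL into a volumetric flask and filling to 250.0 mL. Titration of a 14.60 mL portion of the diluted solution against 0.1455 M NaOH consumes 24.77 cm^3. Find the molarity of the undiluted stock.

3.05 M

n(NaOH) = 0.1455 x 0.02477 = 0.003604 mol.
n(HClO4) in the aliquot = 0.003604 mol.
[diluted HClO4] = 0.003604 / 0.01460 = 0.2469 M.
Dilution factor = 250.0/20.24 = 12.35, so [stock] = 0.2469 x 12.35 = 3.05 M.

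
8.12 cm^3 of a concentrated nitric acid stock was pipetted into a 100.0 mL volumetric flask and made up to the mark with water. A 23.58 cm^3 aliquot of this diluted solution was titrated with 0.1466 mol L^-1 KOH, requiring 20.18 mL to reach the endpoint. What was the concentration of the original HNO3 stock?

1.55 M

n(KOH) = 0.1466 x 0.02018 = 0.002958 mol.
n(HNO3) in the aliquot = 0.002958 mol.
[diluted HNO3] = 0.002958 / 0.02358 = 0.1255 M.
Dilution factor = 100.0/8.120 = 12.32, so [stock] = 0.1255 x 12.32 = 1.55 M.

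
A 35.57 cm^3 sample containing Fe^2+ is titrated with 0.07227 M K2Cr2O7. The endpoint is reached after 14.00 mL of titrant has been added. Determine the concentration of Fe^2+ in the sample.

n(K2Cr2O7) = 0.07227 x 0.01400 = 0.001012 mol.
From the balanced equation, 1 mol K2Cr2O7 reacts with 6 mol Fe^2+, so n(Fe^2+) = 0.001012 x 6/1 = 0.006071 mol.
[Fe^2+] = 0.006071 / 0.03557 L = 0.171 M.

0.171 M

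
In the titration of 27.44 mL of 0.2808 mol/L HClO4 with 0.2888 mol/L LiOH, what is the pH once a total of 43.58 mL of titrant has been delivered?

12.84

n(acid) = 0.2808 x 0.02744 = 0.007705 mol; n(LiOH) added = 0.2888 x 0.04358 = 0.01259 mol.
Base is in excess by 0.01259 - 0.007705 = 0.004881 mol in a total volume of 0.07102 L.
[OH^-] = 0.004881/0.07102 = 0.06872 M, so pOH = 1.16 and pH = 14.00 - 1.16 = 12.84.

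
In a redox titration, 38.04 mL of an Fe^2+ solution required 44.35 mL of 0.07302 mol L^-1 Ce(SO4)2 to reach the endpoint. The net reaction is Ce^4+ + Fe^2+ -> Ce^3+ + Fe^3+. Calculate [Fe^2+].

0.0851 M

n(Ce(SO4)2) = 0.07302 x 0.04435 = 0.003238 mol.
From the balanced equation, 1 mol Ce(SO4)2 reacts with 1 mol Fe^2+, so n(Fe^2+) = 0.003238 x 1/1 = 0.003238 mol.
[Fe^2+] = 0.003238 / 0.03804 L = 0.0851 M.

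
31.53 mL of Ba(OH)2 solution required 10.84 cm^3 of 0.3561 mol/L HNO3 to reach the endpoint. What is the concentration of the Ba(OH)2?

n(HNO3) delivered = 0.3561 x 0.01084 = 0.003860 mol.
The reaction is 1 Ba(OH)2 + 2 HNO3, so n(Ba(OH)2) = 0.003860 x 1/2 = 0.001930 mol.
[Ba(OH)2] = 0.001930 mol / 0.03153 L = 0.0612 M.

0.0612 M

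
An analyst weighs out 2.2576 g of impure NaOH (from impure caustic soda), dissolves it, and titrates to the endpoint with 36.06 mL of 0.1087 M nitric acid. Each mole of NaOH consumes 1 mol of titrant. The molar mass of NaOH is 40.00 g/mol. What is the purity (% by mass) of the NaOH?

n(HNO3) = 0.1087 x 0.03606 = 0.003920 mol.
n(NaOH) = 0.003920 / 1 = 0.003920 mol.
mass of NaOH = 0.003920 x 40.00 = 0.1568 g.
% purity = 0.1568 / 2.2576 x 100 = 6.94%.

6.94%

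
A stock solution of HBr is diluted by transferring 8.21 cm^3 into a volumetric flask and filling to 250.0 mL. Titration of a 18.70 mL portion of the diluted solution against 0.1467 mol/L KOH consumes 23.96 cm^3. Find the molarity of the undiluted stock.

n(KOH) = 0.1467 x 0.02396 = 0.003515 mol.
n(HBr) in the aliquot = 0.003515 mol.
[diluted HBr] = 0.003515 / 0.01870 = 0.1880 M.
Dilution factor = 250.0/8.210 = 30.45, so [stock] = 0.1880 x 30.45 = 5.72 M.

5.72 M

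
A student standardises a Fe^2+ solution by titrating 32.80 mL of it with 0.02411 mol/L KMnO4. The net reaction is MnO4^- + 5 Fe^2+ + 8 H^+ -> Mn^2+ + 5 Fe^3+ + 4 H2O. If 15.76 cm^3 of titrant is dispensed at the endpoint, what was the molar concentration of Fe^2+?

0.0579 M

n(KMnO4) = 0.02411 x 0.01576 = 0.0003800 mol.
From the balanced equation, 1 mol KMnO4 reacts with 5 mol Fe^2+, so n(Fe^2+) = 0.0003800 x 5/1 = 0.001900 mol.
[Fe^2+] = 0.001900 / 0.03280 L = 0.0579 M.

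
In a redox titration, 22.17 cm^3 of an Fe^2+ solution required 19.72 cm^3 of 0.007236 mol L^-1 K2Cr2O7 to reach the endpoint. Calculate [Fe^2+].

0.0386 M

n(K2Cr2O7) = 0.007236 x 0.01972 = 0.0001427 mol.
From the balanced equation, 1 mol K2Cr2O7 reacts with 6 mol Fe^2+, so n(Fe^2+) = 0.0001427 x 6/1 = 0.0008562 mol.
[Fe^2+] = 0.0008562 / 0.02217 L = 0.0386 M.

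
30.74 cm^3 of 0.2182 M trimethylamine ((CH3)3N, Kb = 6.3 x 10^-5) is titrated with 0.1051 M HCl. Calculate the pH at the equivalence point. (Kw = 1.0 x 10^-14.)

n((CH3)3N) = 0.2182 x 0.03074 = 0.006707 mol; V(HCl) at equivalence = 0.006707/0.1051 = 0.06382 L.
At equivalence the base is fully converted to (CH3)3NH+; total volume = 0.09456 L, so [(CH3)3NH+] = 0.006707/0.09456 = 0.07093 M.
Ka((CH3)3NH+) = Kw/Kb = 1.0e-14 / 6.3 x 10^-5 = 1.59e-10.
[H^+] = sqrt(Ka x [(CH3)3NH+]) = sqrt(1.59e-10 x 0.07093) = 3.36e-6 M.
pH = -log(3.36e-6) = 5.47.

5.47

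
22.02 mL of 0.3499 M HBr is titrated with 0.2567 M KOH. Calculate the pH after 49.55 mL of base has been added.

12.85

n(acid) = 0.3499 x 0.02202 = 0.007705 mol; n(KOH) added = 0.2567 x 0.04955 = 0.01272 mol.
Base is in excess by 0.01272 - 0.007705 = 0.005015 mol in a total volume of 0.07157 L.
[OH^-] = 0.005015/0.07157 = 0.07007 M, so pOH = 1.15 and pH = 14.00 - 1.15 = 12.85.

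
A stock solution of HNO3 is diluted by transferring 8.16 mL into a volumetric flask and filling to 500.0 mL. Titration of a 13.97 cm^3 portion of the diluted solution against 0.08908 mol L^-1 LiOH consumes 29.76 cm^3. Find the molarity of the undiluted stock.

n(LiOH) = 0.08908 x 0.02976 = 0.002651 mol.
n(HNO3) in the aliquot = 0.002651 mol.
[diluted HNO3] = 0.002651 / 0.01397 = 0.1898 M.
Dilution factor = 500.0/8.160 = 61.27, so [stock] = 0.1898 x 61.27 = 11.6 M.

11.6 M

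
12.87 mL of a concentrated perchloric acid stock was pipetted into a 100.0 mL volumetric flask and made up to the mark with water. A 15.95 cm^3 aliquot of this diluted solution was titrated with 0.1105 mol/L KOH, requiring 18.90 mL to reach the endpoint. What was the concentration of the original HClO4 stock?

1.02 M

n(KOH) = 0.1105 x 0.01890 = 0.002088 mol.
n(HClO4) in the aliquot = 0.002088 mol.
[diluted HClO4] = 0.002088 / 0.01595 = 0.1309 M.
Dilution factor = 100.0/12.87 = 7.770, so [stock] = 0.1309 x 7.770 = 1.02 M.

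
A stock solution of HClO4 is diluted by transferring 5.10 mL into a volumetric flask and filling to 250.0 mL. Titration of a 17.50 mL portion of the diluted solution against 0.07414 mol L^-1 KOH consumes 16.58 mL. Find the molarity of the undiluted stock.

3.44 M

n(KOH) = 0.07414 x 0.01658 = 0.001229 mol.
n(HClO4) in the aliquot = 0.001229 mol.
[diluted HClO4] = 0.001229 / 0.01750 = 0.07024 M.
Dilution factor = 250.0/5.100 = 49.02, so [stock] = 0.07024 x 49.02 = 3.44 M.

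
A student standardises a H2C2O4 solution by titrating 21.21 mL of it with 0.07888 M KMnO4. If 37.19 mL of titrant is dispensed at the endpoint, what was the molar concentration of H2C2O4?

n(KMnO4) = 0.07888 x 0.03719 = 0.002934 mol.
From the balanced equation, 2 mol KMnO4 reacts with 5 mol H2C2O4, so n(H2C2O4) = 0.002934 x 5/2 = 0.007334 mol.
[H2C2O4] = 0.007334 / 0.02121 L = 0.346 M.

0.346 M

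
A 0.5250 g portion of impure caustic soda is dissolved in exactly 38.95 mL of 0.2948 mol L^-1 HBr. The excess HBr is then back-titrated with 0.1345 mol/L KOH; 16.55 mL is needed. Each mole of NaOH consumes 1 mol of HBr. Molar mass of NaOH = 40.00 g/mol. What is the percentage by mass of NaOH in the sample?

70.5%

Total n(HBr) added = 0.2948 x 0.03895 = 0.01148 mol.
n(KOH) used = 0.1345 x 0.01655 = 0.002226 mol, which equals the excess n(HBr).
So n(HBr) consumed by the sample = 0.01148 - 0.002226 = 0.009256 mol.
n(NaOH) = 0.009256 / 1 = 0.009256 mol.
mass NaOH = 0.009256 x 40.00 = 0.3703 g, so %NaOH = 0.3703/0.5250 x 100 = 70.5%.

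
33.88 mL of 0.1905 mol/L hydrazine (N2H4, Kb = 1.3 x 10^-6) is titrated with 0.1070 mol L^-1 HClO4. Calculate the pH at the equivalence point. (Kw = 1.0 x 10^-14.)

n(N2H4) = 0.1905 x 0.03388 = 0.006454 mol; V(HClO4) at equivalence = 0.006454/0.1070 = 0.06032 L.
At equivalence the base is fully converted to N2H5+; total volume = 0.09420 L, so [N2H5+] = 0.006454/0.09420 = 0.06852 M.
Ka(N2H5+) = Kw/Kb = 1.0e-14 / 1.3 x 10^-6 = 7.69e-9.
[H^+] = sqrt(Ka x [N2H5+]) = sqrt(7.69e-9 x 0.06852) = 2.30e-5 M.
pH = -log(2.30e-5) = 4.64.

4.64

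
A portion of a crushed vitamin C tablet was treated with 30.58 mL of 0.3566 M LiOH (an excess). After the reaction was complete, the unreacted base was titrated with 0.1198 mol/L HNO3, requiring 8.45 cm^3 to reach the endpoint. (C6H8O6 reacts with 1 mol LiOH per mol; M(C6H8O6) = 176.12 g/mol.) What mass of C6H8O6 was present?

1.74 g

Total n(LiOH) added = 0.3566 x 0.03058 = 0.01090 mol.
n(HNO3) used = 0.1198 x 0.008450 = 0.001012 mol, which equals the excess n(LiOH).
So n(LiOH) consumed by the sample = 0.01090 - 0.001012 = 0.009893 mol.
n(C6H8O6) = 0.009893 / 1 = 0.009893 mol.
mass = 0.009893 mol x 176.12 g/mol = 1.74 g.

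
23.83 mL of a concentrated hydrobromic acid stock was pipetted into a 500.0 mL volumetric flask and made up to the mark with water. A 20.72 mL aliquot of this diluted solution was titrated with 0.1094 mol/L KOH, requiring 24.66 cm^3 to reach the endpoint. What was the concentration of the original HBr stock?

n(KOH) = 0.1094 x 0.02466 = 0.002698 mol.
n(HBr) in the aliquot = 0.002698 mol.
[diluted HBr] = 0.002698 / 0.02072 = 0.1302 M.
Dilution factor = 500.0/23.83 = 20.98, so [stock] = 0.1302 x 20.98 = 2.73 M.

2.73 M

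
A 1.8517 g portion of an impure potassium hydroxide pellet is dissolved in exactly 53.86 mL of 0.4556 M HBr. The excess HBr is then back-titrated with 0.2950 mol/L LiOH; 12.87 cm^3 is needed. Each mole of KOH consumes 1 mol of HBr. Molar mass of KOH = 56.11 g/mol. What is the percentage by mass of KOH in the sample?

62.9%

Total n(HBr) added = 0.4556 x 0.05386 = 0.02454 mol.
n(LiOH) used = 0.2950 x 0.01287 = 0.003797 mol, which equals the excess n(HBr).
So n(HBr) consumed by the sample = 0.02454 - 0.003797 = 0.02074 mol.
n(KOH) = 0.02074 / 1 = 0.02074 mol.
mass KOH = 0.02074 x 56.11 = 1.164 g, so %KOH = 1.164/1.8517 x 100 = 62.9%.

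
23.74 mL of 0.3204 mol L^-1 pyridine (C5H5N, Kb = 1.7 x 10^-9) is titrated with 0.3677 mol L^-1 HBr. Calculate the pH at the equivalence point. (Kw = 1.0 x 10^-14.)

3.00

n(C5H5N) = 0.3204 x 0.02374 = 0.007606 mol; V(HBr) at equivalence = 0.007606/0.3677 = 0.02069 L.
At equivalence the base is fully converted to C5H5NH+; total volume = 0.04443 L, so [C5H5NH+] = 0.007606/0.04443 = 0.1712 M.
Ka(C5H5NH+) = Kw/Kb = 1.0e-14 / 1.7 x 10^-9 = 5.88e-6.
[H^+] = sqrt(Ka x [C5H5NH+]) = sqrt(5.88e-6 x 0.1712) = 0.00100 M.
pH = -log(0.00100) = 3.00.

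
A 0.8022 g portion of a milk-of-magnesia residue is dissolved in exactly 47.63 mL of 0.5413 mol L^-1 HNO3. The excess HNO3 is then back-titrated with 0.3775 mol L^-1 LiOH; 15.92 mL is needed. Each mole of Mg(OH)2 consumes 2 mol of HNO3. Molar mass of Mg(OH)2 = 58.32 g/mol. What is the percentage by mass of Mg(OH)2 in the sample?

71.9%

Total n(HNO3) added = 0.5413 x 0.04763 = 0.02578 mol.
n(LiOH) used = 0.3775 x 0.01592 = 0.006010 mol, which equals the excess n(HNO3).
So n(HNO3) consumed by the sample = 0.02578 - 0.006010 = 0.01977 mol.
n(Mg(OH)2) = 0.01977 / 2 = 0.009886 mol.
mass Mg(OH)2 = 0.009886 x 58.32 = 0.5766 g, so %Mg(OH)2 = 0.5766/0.8022 x 100 = 71.9%.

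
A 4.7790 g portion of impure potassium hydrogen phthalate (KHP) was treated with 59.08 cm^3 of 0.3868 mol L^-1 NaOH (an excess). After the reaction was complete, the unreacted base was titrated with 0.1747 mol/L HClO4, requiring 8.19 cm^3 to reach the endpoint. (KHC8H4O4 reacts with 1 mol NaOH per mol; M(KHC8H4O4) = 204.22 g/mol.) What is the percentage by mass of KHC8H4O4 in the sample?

Total n(NaOH) added = 0.3868 x 0.05908 = 0.02285 mol.
n(HClO4) used = 0.1747 x 0.008190 = 0.001431 mol, which equals the excess n(NaOH).
So n(NaOH) consumed by the sample = 0.02285 - 0.001431 = 0.02142 mol.
n(KHC8H4O4) = 0.02142 / 1 = 0.02142 mol.
mass KHC8H4O4 = 0.02142 x 204.22 = 4.375 g, so %KHC8H4O4 = 4.375/4.7790 x 100 = 91.5%.

91.5%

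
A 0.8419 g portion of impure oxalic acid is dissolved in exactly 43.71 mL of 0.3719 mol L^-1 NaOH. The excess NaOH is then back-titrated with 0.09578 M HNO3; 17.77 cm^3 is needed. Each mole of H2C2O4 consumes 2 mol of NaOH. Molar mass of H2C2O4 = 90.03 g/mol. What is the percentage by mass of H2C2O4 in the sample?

77.8%

Total n(NaOH) added = 0.3719 x 0.04371 = 0.01626 mol.
n(HNO3) used = 0.09578 x 0.01777 = 0.001702 mol, which equals the excess n(NaOH).
So n(NaOH) consumed by the sample = 0.01626 - 0.001702 = 0.01455 mol.
n(H2C2O4) = 0.01455 / 2 = 0.007277 mol.
mass H2C2O4 = 0.007277 x 90.03 = 0.6551 g, so %H2C2O4 = 0.6551/0.8419 x 100 = 77.8%.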